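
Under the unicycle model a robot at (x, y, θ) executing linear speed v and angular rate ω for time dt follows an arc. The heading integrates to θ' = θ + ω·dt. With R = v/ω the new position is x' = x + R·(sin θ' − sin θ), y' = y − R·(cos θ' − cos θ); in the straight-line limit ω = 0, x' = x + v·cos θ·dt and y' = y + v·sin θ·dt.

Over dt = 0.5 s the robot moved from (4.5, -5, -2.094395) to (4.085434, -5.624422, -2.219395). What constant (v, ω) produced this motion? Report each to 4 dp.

v = 1.5000, ω = -0.2500

Δθ = -2.219395 − -2.094395 = -0.125000
ω = Δθ/dt = -0.125000/0.5 = -0.2500
R = −Δy/(cos θ' − cos θ) = -6.0000
v = R·ω = -6.0000·-0.2500 = 1.5000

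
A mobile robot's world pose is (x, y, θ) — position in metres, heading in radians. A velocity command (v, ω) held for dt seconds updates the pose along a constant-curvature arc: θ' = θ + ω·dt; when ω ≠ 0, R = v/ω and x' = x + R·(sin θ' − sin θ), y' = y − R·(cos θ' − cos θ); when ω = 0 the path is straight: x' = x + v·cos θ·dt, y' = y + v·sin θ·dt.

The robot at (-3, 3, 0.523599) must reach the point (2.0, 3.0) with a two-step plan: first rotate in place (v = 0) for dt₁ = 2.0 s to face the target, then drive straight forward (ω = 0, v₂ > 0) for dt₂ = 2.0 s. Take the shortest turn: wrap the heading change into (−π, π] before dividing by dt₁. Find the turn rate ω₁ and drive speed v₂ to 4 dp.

ω₁ = -0.2618, v₂ = 2.5000

heading to target = atan2(3−3, 2−-3) = 0.0000
Δθ = wrap(0.0000 − 0.5236) = -0.5236; ω₁ = Δθ/dt₁ = -0.2618
distance = √((2−-3)² + (3−3)²) = 5.0000; v₂ = distance/dt₂ = 2.5000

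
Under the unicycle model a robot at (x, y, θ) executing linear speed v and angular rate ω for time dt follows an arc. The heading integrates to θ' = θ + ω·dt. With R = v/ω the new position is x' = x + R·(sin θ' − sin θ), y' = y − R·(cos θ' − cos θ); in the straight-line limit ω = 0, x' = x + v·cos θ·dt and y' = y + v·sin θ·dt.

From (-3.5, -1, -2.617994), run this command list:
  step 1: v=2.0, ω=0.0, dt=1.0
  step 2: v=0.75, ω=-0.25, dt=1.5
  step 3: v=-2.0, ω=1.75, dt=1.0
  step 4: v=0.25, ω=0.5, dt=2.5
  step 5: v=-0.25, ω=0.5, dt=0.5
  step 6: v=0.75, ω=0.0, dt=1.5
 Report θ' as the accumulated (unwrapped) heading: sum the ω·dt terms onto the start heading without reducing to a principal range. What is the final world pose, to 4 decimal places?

(-3.9338, -0.9401, 0.2570)

step 1: θ'=-2.6180 (straight) → pose (-5.2321, -2.0000, -2.6180)
step 2: θ'=-2.9930 (R=-3.0000) → pose (-6.2879, -2.3689, -2.9930)
step 3: θ'=-1.2430 (R=-1.1429) → pose (-5.3751, -0.8706, -1.2430)
step 4: θ'=0.0070 (R=0.5000) → pose (-4.8982, -1.2096, 0.0070)
step 5: θ'=0.2570 (R=-0.5000) → pose (-5.0218, -1.2261, 0.2570)
step 6: θ'=0.2570 (straight) → pose (-3.9338, -0.9401, 0.2570)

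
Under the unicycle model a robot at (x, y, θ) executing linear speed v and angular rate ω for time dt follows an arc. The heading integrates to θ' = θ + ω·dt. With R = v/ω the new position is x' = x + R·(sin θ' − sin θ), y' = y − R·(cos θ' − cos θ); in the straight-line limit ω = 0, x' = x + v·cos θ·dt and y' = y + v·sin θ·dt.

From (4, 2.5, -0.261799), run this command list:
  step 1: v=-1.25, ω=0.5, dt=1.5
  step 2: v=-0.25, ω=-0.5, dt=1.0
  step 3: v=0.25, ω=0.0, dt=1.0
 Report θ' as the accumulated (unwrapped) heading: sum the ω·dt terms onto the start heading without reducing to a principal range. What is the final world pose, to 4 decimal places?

(2.1899, 2.2318, -0.0118)

step 1: θ'=0.4882 (R=-2.5000) → pose (2.1804, 2.2931, 0.4882)
step 2: θ'=-0.0118 (R=0.5000) → pose (1.9399, 2.2348, -0.0118)
step 3: θ'=-0.0118 (straight) → pose (2.1899, 2.2318, -0.0118)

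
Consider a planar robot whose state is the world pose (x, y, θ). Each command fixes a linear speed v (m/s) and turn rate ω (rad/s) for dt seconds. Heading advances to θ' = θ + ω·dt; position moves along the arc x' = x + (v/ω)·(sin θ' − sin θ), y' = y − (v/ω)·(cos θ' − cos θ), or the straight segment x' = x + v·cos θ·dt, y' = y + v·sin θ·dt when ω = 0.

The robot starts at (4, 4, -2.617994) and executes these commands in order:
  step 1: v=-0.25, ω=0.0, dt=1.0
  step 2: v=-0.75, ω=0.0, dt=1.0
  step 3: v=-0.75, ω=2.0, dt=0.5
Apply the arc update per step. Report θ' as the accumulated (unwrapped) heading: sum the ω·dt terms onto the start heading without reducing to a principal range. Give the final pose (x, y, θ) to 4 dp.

(5.0531, 4.8071, -1.6180)

step 1: θ'=-2.6180 (straight) → pose (4.2165, 4.1250, -2.6180)
step 2: θ'=-2.6180 (straight) → pose (4.8660, 4.5000, -2.6180)
step 3: θ'=-1.6180 (R=-0.3750) → pose (5.0531, 4.8071, -1.6180)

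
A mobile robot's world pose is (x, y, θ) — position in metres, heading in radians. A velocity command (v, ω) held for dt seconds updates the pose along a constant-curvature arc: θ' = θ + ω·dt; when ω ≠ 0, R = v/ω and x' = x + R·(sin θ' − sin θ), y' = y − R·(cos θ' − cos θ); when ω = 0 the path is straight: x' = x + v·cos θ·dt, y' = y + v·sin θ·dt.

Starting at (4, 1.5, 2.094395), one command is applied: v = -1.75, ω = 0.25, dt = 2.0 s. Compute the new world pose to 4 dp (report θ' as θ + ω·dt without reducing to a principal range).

θ' = 2.0944 + 0.25·2.0 = 2.5944
R = v/ω = -1.75/0.25 = -7.0000
x' = 4 + -7.0000·(sin 2.5944 − sin 2.0944) = 6.4201
y' = 1.5 − -7.0000·(cos 2.5944 − cos 2.0944) = -0.9779

(6.4201, -0.9779, 2.5944)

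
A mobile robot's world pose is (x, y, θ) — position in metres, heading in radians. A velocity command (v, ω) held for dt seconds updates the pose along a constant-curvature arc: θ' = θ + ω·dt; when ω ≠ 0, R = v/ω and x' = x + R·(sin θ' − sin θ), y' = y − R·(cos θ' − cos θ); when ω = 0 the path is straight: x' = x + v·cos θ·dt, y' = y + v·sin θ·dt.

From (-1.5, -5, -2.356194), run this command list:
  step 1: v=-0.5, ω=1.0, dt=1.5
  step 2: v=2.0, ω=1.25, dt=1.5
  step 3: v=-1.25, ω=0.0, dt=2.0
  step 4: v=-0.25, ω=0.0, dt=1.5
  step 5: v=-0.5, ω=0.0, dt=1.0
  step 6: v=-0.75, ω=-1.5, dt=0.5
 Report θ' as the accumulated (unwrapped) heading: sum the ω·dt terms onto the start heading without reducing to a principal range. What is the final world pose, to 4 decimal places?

(-0.9677, -7.2029, 0.2688)

step 1: θ'=-0.8562 (R=-0.5000) → pose (-1.4759, -4.3188, -0.8562)
step 2: θ'=1.0188 (R=1.6000) → pose (1.0951, -4.1093, 1.0188)
step 3: θ'=1.0188 (straight) → pose (-0.2159, -6.2380, 1.0188)
step 4: θ'=1.0188 (straight) → pose (-0.4125, -6.5573, 1.0188)
step 5: θ'=1.0188 (straight) → pose (-0.6747, -6.9830, 1.0188)
step 6: θ'=0.2688 (R=0.5000) → pose (-0.9677, -7.2029, 0.2688)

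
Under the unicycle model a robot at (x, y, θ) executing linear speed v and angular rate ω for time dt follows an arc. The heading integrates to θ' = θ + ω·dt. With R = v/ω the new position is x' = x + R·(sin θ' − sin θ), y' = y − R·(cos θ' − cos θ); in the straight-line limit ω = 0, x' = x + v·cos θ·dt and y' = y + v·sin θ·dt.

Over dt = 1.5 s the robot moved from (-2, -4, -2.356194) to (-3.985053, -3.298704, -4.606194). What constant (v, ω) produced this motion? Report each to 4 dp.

v = 1.7500, ω = -1.5000

Δθ = -4.606194 − -2.356194 = -2.250000
ω = Δθ/dt = -2.250000/1.5 = -1.5000
R = Δx/(sin θ' − sin θ) = -1.1667
v = R·ω = -1.1667·-1.5000 = 1.7500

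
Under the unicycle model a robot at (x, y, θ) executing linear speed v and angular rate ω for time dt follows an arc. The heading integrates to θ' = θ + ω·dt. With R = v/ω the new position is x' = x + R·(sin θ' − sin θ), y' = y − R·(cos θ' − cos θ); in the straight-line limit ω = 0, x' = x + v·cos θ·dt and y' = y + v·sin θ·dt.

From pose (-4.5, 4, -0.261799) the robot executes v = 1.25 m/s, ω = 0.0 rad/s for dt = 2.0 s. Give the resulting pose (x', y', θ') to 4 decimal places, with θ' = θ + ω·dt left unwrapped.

(-2.0852, 3.3530, -0.2618)

θ' = -0.2618 + 0.0·2.0 = -0.2618
ω = 0 → straight: x' = -4.5 + 1.25·cos(-0.2618)·2.0 = -2.0852
y' = 4 + 1.25·sin(-0.2618)·2.0 = 3.3530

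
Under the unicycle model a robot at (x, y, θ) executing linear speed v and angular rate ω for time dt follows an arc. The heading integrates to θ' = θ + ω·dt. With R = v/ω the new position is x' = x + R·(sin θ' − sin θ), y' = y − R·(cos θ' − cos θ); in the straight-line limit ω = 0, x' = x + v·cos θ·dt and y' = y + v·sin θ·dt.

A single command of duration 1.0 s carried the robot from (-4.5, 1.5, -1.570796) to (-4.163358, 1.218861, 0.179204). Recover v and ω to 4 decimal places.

v = 0.5000, ω = 1.7500

Δθ = 0.179204 − -1.570796 = 1.750000
ω = Δθ/dt = 1.750000/1.0 = 1.7500
R = Δx/(sin θ' − sin θ) = 0.2857
v = R·ω = 0.2857·1.7500 = 0.5000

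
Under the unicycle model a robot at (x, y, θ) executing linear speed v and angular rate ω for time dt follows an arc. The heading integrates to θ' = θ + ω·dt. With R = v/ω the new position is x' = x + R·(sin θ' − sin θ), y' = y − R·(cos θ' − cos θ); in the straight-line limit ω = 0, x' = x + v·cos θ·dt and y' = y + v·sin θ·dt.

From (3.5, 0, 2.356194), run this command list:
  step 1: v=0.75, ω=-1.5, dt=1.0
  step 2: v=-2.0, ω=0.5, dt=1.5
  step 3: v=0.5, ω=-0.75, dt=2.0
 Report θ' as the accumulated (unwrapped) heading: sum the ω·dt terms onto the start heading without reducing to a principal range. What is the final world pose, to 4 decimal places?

(3.0954, -1.3951, 0.1062)

step 1: θ'=0.8562 (R=-0.5000) → pose (3.4759, 0.6812, 0.8562)
step 2: θ'=1.6062 (R=-4.0000) → pose (2.4998, -2.0816, 1.6062)
step 3: θ'=0.1062 (R=-0.6667) → pose (3.0954, -1.3951, 0.1062)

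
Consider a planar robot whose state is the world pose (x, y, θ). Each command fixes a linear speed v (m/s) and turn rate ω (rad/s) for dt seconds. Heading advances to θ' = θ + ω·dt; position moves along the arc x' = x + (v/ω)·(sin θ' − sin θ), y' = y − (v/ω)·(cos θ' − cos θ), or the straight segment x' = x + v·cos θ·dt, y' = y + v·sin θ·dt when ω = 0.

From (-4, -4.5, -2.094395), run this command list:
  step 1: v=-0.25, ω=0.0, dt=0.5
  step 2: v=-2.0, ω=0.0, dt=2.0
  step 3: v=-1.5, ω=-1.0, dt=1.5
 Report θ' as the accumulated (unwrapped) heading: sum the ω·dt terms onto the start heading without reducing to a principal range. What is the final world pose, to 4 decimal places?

(0.0178, -0.3288, -3.5944)

step 1: θ'=-2.0944 (straight) → pose (-3.9375, -4.3917, -2.0944)
step 2: θ'=-2.0944 (straight) → pose (-1.9375, -0.9276, -2.0944)
step 3: θ'=-3.5944 (R=1.5000) → pose (0.0178, -0.3288, -3.5944)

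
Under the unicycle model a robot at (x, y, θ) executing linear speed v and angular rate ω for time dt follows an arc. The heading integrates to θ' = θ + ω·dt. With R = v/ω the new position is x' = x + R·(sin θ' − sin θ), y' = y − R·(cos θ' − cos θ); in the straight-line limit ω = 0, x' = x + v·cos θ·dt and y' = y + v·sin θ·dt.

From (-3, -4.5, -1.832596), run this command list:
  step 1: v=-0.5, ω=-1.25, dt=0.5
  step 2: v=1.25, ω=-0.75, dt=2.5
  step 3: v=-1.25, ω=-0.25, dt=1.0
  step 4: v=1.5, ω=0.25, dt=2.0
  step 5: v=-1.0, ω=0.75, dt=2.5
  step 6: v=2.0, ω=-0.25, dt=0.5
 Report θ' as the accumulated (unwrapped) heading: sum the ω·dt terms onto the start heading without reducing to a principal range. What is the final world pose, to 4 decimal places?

step 1: θ'=-2.4576 (R=0.4000) → pose (-2.8664, -4.2935, -2.4576)
step 2: θ'=-4.3326 (R=-1.6667) → pose (-5.4674, -3.6196, -4.3326)
step 3: θ'=-4.5826 (R=5.0000) → pose (-5.1532, -4.8261, -4.5826)
step 4: θ'=-4.0826 (R=6.0000) → pose (-6.2538, -2.0688, -4.0826)
step 5: θ'=-2.2076 (R=-1.3333) → pose (-4.1043, -2.0764, -2.2076)
step 6: θ'=-2.3326 (R=-8.0000) → pose (-4.7476, -2.8412, -2.3326)

(-4.7476, -2.8412, -2.3326)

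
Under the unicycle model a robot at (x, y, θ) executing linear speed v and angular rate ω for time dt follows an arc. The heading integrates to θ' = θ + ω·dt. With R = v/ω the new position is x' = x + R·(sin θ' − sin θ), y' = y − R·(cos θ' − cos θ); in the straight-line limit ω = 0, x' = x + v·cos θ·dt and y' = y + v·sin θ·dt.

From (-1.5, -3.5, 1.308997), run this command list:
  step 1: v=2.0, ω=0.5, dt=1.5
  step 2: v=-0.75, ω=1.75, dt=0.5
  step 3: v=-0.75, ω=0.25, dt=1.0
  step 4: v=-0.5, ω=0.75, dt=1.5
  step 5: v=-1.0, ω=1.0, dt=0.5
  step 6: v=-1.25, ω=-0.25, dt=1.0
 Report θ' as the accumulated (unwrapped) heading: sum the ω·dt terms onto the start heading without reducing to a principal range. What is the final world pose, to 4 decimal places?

step 1: θ'=2.0590 (R=4.0000) → pose (-1.8310, -0.5886, 2.0590)
step 2: θ'=2.9340 (R=-0.4286) → pose (-1.5408, -0.8069, 2.9340)
step 3: θ'=3.1840 (R=-3.0000) → pose (-0.7953, -0.8686, 3.1840)
step 4: θ'=4.3090 (R=-0.6667) → pose (-0.2104, -0.4643, 4.3090)
step 5: θ'=4.8090 (R=-1.0000) → pose (-0.1348, 0.0247, 4.8090)
step 6: θ'=4.5590 (R=5.0000) → pose (-0.0994, 1.2710, 4.5590)

(-0.0994, 1.2710, 4.5590)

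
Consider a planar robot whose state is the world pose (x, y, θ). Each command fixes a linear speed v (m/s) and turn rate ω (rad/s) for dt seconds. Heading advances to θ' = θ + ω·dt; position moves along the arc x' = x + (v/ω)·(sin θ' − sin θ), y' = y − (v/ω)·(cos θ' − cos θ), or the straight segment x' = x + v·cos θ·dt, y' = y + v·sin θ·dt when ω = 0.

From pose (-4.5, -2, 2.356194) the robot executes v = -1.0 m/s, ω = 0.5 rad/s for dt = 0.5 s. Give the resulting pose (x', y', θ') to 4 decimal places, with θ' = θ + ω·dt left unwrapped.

θ' = 2.3562 + 0.5·0.5 = 2.6062
R = v/ω = -1.0/0.5 = -2.0000
x' = -4.5 + -2.0000·(sin 2.6062 − sin 2.3562) = -4.1062
y' = -2 − -2.0000·(cos 2.6062 − cos 2.3562) = -2.3059

(-4.1062, -2.3059, 2.6062)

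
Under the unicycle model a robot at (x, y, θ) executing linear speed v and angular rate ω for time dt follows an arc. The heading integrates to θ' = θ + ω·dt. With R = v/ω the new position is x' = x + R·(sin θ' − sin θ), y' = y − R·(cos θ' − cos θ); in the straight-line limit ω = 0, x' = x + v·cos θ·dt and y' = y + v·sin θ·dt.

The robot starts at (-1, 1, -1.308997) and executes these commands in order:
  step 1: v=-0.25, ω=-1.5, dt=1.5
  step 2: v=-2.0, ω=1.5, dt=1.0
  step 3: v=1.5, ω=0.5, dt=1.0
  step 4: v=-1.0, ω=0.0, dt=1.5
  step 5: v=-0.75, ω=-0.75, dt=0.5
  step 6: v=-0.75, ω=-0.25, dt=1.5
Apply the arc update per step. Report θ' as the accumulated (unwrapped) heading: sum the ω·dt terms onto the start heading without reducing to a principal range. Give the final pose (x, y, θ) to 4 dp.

step 1: θ'=-3.5590 (R=0.1667) → pose (-0.7714, 1.1955, -3.5590)
step 2: θ'=-2.0590 (R=-1.3333) → pose (0.9466, 1.7890, -2.0590)
step 3: θ'=-1.5590 (R=3.0000) → pose (0.5964, 0.3465, -1.5590)
step 4: θ'=-1.5590 (straight) → pose (0.5787, 1.8464, -1.5590)
step 5: θ'=-1.9340 (R=1.0000) → pose (0.6439, 2.2134, -1.9340)
step 6: θ'=-2.3090 (R=3.0000) → pose (1.2291, 3.1665, -2.3090)

(1.2291, 3.1665, -2.3090)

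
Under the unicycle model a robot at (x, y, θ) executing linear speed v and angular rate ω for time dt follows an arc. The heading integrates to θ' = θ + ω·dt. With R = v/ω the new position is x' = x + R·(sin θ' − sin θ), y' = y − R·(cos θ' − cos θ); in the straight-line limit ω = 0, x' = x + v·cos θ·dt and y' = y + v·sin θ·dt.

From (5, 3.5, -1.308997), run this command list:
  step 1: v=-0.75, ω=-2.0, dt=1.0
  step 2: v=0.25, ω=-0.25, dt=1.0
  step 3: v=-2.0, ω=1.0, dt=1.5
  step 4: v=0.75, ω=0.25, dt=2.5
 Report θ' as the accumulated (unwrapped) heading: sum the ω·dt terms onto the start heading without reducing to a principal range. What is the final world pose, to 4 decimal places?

(7.4406, 3.1127, -1.4340)

step 1: θ'=-3.3090 (R=0.3750) → pose (5.4247, 3.9668, -3.3090)
step 2: θ'=-3.5590 (R=-1.0000) → pose (5.1859, 4.0387, -3.5590)
step 3: θ'=-2.0590 (R=-2.0000) → pose (7.7631, 4.9289, -2.0590)
step 4: θ'=-1.4340 (R=3.0000) → pose (7.4406, 3.1127, -1.4340)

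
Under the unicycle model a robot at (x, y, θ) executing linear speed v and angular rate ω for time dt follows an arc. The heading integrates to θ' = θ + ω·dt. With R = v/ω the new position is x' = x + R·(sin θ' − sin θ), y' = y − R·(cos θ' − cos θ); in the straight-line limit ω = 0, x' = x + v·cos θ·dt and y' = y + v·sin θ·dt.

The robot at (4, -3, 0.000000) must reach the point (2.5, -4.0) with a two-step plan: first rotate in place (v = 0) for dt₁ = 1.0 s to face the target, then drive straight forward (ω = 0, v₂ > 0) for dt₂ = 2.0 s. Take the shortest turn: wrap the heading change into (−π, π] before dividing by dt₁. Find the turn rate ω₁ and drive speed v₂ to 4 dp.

heading to target = atan2(-4−-3, 2.5−4) = -2.5536
Δθ = wrap(-2.5536 − 0.0000) = -2.5536; ω₁ = Δθ/dt₁ = -2.5536
distance = √((2.5−4)² + (-4−-3)²) = 1.8028; v₂ = distance/dt₂ = 0.9014

ω₁ = -2.5536, v₂ = 0.9014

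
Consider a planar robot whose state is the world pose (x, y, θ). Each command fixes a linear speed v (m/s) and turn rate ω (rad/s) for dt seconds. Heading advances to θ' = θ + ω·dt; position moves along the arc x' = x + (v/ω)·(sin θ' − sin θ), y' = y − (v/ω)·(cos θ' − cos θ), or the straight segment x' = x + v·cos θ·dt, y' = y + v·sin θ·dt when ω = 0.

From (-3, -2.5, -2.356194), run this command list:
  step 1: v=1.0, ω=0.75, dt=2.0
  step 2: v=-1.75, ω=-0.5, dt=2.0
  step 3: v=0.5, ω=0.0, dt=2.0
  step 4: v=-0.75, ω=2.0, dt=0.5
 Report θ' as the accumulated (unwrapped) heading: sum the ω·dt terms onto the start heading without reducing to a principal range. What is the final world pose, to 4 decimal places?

step 1: θ'=-0.8562 (R=1.3333) → pose (-3.0643, -4.3166, -0.8562)
step 2: θ'=-1.8562 (R=3.5000) → pose (-3.7790, -1.0376, -1.8562)
step 3: θ'=-1.8562 (straight) → pose (-4.0606, -1.9971, -1.8562)
step 4: θ'=-0.8562 (R=-0.3750) → pose (-4.1371, -1.6458, -0.8562)

(-4.1371, -1.6458, -0.8562)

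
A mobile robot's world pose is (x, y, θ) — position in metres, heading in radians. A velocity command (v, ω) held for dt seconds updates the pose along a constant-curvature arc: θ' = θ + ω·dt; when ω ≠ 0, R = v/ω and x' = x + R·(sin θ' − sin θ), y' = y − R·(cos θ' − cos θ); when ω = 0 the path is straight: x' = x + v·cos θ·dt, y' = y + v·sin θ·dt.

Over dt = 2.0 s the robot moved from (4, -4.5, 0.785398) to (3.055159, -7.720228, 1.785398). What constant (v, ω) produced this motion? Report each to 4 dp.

v = -1.7500, ω = 0.5000

Δθ = 1.785398 − 0.785398 = 1.000000
ω = Δθ/dt = 1.000000/2.0 = 0.5000
R = −Δy/(cos θ' − cos θ) = -3.5000
v = R·ω = -3.5000·0.5000 = -1.7500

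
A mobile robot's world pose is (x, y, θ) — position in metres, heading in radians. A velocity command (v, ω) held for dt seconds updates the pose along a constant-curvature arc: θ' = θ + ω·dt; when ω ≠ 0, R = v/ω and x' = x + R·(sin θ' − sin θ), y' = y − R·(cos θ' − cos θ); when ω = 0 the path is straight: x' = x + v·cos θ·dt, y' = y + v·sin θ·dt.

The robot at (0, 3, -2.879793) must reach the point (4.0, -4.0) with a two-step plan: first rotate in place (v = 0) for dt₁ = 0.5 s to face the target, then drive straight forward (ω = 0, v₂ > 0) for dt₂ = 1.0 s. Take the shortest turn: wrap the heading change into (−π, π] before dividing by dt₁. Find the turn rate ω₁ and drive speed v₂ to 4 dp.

ω₁ = 3.6563, v₂ = 8.0623

heading to target = atan2(-4−3, 4−0) = -1.0517
Δθ = wrap(-1.0517 − -2.8798) = 1.8281; ω₁ = Δθ/dt₁ = 3.6563
distance = √((4−0)² + (-4−3)²) = 8.0623; v₂ = distance/dt₂ = 8.0623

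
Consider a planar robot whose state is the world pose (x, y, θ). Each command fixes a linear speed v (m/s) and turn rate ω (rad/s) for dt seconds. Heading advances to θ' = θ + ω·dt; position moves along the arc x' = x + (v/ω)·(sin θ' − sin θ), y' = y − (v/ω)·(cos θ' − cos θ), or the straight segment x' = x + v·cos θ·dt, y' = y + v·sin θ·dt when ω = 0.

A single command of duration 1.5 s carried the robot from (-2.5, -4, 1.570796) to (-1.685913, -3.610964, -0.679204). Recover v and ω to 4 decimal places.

v = 0.7500, ω = -1.5000

Δθ = -0.679204 − 1.570796 = -2.250000
ω = Δθ/dt = -2.250000/1.5 = -1.5000
R = Δx/(sin θ' − sin θ) = -0.5000
v = R·ω = -0.5000·-1.5000 = 0.7500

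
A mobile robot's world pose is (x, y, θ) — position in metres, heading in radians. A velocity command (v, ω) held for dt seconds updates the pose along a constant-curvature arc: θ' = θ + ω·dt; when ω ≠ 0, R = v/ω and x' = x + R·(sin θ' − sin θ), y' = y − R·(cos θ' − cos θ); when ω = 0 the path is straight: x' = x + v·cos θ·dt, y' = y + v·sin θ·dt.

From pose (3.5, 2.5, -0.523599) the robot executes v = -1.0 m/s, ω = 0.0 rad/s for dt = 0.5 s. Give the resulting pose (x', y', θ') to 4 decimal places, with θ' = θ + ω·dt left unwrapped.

θ' = -0.5236 + 0.0·0.5 = -0.5236
ω = 0 → straight: x' = 3.5 + -1.0·cos(-0.5236)·0.5 = 3.0670
y' = 2.5 + -1.0·sin(-0.5236)·0.5 = 2.7500

(3.0670, 2.7500, -0.5236)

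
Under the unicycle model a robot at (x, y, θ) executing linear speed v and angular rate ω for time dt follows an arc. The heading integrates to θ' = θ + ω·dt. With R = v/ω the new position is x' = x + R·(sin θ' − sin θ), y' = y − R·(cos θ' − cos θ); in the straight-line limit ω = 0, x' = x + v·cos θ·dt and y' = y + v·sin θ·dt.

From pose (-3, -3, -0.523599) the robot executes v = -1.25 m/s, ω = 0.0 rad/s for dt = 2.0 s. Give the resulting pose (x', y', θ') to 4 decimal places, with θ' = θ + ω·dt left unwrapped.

(-5.1651, -1.7500, -0.5236)

θ' = -0.5236 + 0.0·2.0 = -0.5236
ω = 0 → straight: x' = -3 + -1.25·cos(-0.5236)·2.0 = -5.1651
y' = -3 + -1.25·sin(-0.5236)·2.0 = -1.7500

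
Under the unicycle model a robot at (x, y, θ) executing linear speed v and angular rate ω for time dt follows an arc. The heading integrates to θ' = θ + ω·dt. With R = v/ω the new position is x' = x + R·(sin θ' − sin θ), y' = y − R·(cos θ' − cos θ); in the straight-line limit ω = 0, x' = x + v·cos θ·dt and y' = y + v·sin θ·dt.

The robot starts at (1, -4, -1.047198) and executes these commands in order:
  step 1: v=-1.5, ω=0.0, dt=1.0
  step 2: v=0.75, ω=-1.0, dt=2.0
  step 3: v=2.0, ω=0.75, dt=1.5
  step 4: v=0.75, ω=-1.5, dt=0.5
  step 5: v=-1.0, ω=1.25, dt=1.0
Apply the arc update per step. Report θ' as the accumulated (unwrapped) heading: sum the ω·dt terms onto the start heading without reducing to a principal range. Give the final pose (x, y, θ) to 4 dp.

(-2.3952, -5.0014, -1.4222)

step 1: θ'=-1.0472 (straight) → pose (0.2500, -2.7010, -1.0472)
step 2: θ'=-3.0472 (R=-0.7500) → pose (-0.3288, -3.8226, -3.0472)
step 3: θ'=-1.9222 (R=2.6667) → pose (-2.5812, -5.5595, -1.9222)
step 4: θ'=-2.6722 (R=-0.5000) → pose (-2.8245, -5.8333, -2.6722)
step 5: θ'=-1.4222 (R=-0.8000) → pose (-2.3952, -5.0014, -1.4222)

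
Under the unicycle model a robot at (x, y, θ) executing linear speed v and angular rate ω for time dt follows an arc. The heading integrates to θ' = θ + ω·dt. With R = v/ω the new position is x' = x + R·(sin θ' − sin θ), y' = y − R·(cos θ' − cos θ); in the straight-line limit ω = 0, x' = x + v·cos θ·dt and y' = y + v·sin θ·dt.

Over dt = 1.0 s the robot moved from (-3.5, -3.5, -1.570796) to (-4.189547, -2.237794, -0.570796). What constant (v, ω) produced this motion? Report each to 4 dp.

v = -1.5000, ω = 1.0000

Δθ = -0.570796 − -1.570796 = 1.000000
ω = Δθ/dt = 1.000000/1.0 = 1.0000
R = −Δy/(cos θ' − cos θ) = -1.5000
v = R·ω = -1.5000·1.0000 = -1.5000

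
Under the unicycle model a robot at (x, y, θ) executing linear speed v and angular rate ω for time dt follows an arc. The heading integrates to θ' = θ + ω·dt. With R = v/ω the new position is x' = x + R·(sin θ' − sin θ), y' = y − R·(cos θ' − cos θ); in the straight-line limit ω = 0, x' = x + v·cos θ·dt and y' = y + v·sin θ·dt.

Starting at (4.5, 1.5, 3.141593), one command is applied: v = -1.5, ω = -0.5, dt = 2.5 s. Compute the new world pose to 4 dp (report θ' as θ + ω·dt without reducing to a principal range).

θ' = 3.1416 + -0.5·2.5 = 1.8916
R = v/ω = -1.5/-0.5 = 3.0000
x' = 4.5 + 3.0000·(sin 1.8916 − sin 3.1416) = 7.3470
y' = 1.5 − 3.0000·(cos 1.8916 − cos 3.1416) = -0.5540

(7.3470, -0.5540, 1.8916)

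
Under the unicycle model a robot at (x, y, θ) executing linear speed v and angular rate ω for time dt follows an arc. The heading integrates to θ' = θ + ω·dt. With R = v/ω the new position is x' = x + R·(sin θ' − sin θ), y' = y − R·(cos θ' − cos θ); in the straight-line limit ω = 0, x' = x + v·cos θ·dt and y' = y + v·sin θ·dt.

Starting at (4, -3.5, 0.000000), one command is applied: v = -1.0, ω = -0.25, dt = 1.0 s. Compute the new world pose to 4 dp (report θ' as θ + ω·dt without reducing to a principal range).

θ' = 0.0000 + -0.25·1.0 = -0.2500
R = v/ω = -1.0/-0.25 = 4.0000
x' = 4 + 4.0000·(sin -0.2500 − sin 0.0000) = 3.0104
y' = -3.5 − 4.0000·(cos -0.2500 − cos 0.0000) = -3.3756

(3.0104, -3.3756, -0.2500)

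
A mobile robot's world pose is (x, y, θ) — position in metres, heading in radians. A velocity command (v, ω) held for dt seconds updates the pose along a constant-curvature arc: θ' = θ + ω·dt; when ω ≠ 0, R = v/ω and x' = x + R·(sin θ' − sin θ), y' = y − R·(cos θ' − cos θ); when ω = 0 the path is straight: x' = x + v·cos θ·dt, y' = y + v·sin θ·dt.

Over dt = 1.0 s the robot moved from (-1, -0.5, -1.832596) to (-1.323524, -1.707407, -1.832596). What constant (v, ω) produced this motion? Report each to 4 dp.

v = 1.2500, ω = 0.0000

Δθ = -1.832596 − -1.832596 = 0.000000
ω = Δθ/dt = 0.000000/1.0 = 0.0000
ω = 0 → v = (Δx·cos θ + Δy·sin θ)/dt = 1.2500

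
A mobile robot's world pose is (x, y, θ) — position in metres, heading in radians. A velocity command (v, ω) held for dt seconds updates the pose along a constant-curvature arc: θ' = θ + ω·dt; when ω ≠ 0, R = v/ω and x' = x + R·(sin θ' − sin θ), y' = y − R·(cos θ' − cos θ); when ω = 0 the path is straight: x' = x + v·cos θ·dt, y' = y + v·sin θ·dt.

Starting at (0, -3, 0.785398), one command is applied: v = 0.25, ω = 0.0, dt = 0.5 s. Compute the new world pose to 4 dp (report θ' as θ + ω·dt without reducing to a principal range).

θ' = 0.7854 + 0.0·0.5 = 0.7854
ω = 0 → straight: x' = 0 + 0.25·cos(0.7854)·0.5 = 0.0884
y' = -3 + 0.25·sin(0.7854)·0.5 = -2.9116

(0.0884, -2.9116, 0.7854)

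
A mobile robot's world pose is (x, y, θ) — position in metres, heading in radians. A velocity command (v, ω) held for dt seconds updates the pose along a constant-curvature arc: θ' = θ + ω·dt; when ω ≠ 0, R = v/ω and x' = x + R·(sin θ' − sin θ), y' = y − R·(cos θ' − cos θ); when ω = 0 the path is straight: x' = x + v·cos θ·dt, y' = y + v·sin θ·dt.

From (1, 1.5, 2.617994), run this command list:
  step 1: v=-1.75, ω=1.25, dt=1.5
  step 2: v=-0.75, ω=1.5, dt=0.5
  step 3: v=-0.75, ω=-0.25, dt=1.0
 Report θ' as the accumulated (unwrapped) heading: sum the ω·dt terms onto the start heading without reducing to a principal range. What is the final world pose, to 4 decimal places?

step 1: θ'=4.4930 (R=-1.4000) → pose (3.0664, 2.4077, 4.4930)
step 2: θ'=5.2430 (R=-0.5000) → pose (3.0097, 2.7696, 5.2430)
step 3: θ'=4.9930 (R=3.0000) → pose (2.7145, 3.4569, 4.9930)

(2.7145, 3.4569, 4.9930)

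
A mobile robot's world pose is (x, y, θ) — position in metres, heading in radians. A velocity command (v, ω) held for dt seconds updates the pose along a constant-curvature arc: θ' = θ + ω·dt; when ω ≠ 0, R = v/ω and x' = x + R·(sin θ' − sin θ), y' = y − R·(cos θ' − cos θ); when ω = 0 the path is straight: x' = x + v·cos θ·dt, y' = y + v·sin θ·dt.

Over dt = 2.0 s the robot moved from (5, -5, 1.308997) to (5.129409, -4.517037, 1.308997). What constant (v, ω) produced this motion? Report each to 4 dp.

Δθ = 1.308997 − 1.308997 = 0.000000
ω = Δθ/dt = 0.000000/2.0 = 0.0000
ω = 0 → v = (Δx·cos θ + Δy·sin θ)/dt = 0.2500

v = 0.2500, ω = 0.0000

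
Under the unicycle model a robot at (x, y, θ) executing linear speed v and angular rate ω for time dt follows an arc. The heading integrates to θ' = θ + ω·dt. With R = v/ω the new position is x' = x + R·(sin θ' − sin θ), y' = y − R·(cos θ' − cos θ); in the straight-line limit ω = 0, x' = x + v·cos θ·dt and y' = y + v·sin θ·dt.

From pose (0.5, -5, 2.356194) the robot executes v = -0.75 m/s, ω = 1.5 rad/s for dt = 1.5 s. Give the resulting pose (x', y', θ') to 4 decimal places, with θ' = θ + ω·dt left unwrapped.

(1.3507, -4.6994, 4.6062)

θ' = 2.3562 + 1.5·1.5 = 4.6062
R = v/ω = -0.75/1.5 = -0.5000
x' = 0.5 + -0.5000·(sin 4.6062 − sin 2.3562) = 1.3507
y' = -5 − -0.5000·(cos 4.6062 − cos 2.3562) = -4.6994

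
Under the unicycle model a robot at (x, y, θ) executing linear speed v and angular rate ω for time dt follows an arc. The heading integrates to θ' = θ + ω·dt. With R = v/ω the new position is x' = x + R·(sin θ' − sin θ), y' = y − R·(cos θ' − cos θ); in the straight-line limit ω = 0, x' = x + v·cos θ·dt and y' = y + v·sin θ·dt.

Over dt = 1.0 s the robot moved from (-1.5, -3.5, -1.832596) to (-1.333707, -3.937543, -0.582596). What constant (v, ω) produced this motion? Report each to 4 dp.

Δθ = -0.582596 − -1.832596 = 1.250000
ω = Δθ/dt = 1.250000/1.0 = 1.2500
R = −Δy/(cos θ' − cos θ) = 0.4000
v = R·ω = 0.4000·1.2500 = 0.5000

v = 0.5000, ω = 1.2500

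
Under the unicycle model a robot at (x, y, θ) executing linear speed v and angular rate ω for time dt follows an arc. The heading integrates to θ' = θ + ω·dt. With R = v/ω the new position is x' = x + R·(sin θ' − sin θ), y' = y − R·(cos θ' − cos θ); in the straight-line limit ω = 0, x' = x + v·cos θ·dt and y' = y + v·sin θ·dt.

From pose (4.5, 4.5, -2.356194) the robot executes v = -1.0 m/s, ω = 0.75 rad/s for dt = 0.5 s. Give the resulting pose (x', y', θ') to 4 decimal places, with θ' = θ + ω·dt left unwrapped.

(4.7798, 4.9108, -1.9812)

θ' = -2.3562 + 0.75·0.5 = -1.9812
R = v/ω = -1.0/0.75 = -1.3333
x' = 4.5 + -1.3333·(sin -1.9812 − sin -2.3562) = 4.7798
y' = 4.5 − -1.3333·(cos -1.9812 − cos -2.3562) = 4.9108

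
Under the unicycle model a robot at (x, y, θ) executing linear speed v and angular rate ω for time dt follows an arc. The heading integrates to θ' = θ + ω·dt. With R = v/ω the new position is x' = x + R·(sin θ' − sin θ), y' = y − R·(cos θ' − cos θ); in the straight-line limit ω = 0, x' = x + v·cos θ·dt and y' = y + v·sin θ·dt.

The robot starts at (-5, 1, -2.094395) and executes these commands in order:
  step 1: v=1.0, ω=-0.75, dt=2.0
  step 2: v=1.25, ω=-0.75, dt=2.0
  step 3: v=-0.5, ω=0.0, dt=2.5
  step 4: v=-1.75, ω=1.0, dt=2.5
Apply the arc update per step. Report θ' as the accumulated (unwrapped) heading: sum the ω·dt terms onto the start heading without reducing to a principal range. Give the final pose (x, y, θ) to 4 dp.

step 1: θ'=-3.5944 (R=-1.3333) → pose (-6.7380, 0.4677, -3.5944)
step 2: θ'=-5.0944 (R=-1.6667) → pose (-7.5554, 2.5877, -5.0944)
step 3: θ'=-5.0944 (straight) → pose (-8.0214, 1.4278, -5.0944)
step 4: θ'=-2.5944 (R=-1.7500) → pose (-5.4870, -0.7190, -2.5944)

(-5.4870, -0.7190, -2.5944)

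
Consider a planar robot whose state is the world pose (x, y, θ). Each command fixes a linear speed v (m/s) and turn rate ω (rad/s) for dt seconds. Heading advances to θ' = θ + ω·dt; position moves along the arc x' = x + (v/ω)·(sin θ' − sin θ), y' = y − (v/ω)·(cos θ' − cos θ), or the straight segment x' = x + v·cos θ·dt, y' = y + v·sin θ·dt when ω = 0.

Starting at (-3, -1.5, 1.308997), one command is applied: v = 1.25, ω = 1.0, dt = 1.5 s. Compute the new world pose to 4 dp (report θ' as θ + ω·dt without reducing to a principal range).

(-3.7993, 0.0050, 2.8090)

θ' = 1.3090 + 1.0·1.5 = 2.8090
R = v/ω = 1.25/1.0 = 1.2500
x' = -3 + 1.2500·(sin 2.8090 − sin 1.3090) = -3.7993
y' = -1.5 − 1.2500·(cos 2.8090 − cos 1.3090) = 0.0050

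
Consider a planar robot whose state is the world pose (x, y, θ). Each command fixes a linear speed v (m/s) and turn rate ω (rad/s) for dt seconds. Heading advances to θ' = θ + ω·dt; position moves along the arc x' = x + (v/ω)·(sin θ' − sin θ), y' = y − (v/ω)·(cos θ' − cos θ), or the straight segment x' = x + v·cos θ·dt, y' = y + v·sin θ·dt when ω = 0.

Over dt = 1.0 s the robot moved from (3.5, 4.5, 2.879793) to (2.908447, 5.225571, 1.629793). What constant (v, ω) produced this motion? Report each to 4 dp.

v = 1.0000, ω = -1.2500

Δθ = 1.629793 − 2.879793 = -1.250000
ω = Δθ/dt = -1.250000/1.0 = -1.2500
R = −Δy/(cos θ' − cos θ) = -0.8000
v = R·ω = -0.8000·-1.2500 = 1.0000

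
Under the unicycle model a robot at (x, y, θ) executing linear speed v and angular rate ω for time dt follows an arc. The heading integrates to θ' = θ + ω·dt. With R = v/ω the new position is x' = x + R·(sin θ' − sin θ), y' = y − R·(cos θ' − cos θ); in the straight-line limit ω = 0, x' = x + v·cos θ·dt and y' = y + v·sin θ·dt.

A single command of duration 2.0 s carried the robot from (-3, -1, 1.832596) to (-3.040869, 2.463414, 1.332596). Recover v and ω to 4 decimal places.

v = 1.7500, ω = -0.2500

Δθ = 1.332596 − 1.832596 = -0.500000
ω = Δθ/dt = -0.500000/2.0 = -0.2500
R = −Δy/(cos θ' − cos θ) = -7.0000
v = R·ω = -7.0000·-0.2500 = 1.7500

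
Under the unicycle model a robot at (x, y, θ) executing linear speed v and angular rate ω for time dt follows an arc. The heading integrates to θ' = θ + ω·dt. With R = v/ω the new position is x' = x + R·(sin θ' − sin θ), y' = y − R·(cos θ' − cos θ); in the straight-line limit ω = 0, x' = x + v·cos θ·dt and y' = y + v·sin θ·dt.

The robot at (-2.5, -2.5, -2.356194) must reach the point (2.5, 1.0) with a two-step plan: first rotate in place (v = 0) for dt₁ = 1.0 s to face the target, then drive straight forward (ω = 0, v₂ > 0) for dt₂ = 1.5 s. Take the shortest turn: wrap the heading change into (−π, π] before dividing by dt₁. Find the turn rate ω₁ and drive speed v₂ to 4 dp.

ω₁ = 2.9669, v₂ = 4.0689

heading to target = atan2(1−-2.5, 2.5−-2.5) = 0.6107
Δθ = wrap(0.6107 − -2.3562) = 2.9669; ω₁ = Δθ/dt₁ = 2.9669
distance = √((2.5−-2.5)² + (1−-2.5)²) = 6.1033; v₂ = distance/dt₂ = 4.0689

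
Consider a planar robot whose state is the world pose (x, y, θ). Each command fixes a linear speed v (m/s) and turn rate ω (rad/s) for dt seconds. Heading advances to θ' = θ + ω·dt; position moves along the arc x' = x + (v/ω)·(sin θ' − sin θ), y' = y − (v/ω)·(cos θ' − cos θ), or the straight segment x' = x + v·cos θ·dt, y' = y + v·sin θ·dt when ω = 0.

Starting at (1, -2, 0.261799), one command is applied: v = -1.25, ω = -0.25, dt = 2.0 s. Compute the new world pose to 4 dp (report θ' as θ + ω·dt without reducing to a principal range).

(-1.4739, -2.0292, -0.2382)

θ' = 0.2618 + -0.25·2.0 = -0.2382
R = v/ω = -1.25/-0.25 = 5.0000
x' = 1 + 5.0000·(sin -0.2382 − sin 0.2618) = -1.4739
y' = -2 − 5.0000·(cos -0.2382 − cos 0.2618) = -2.0292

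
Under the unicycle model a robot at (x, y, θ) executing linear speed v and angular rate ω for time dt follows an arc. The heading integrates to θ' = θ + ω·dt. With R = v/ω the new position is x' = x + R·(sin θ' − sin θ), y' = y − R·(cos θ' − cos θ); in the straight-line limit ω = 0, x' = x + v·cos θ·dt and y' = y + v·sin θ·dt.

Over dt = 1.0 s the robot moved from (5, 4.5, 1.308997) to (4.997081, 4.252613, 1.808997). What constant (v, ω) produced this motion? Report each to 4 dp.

Δθ = 1.808997 − 1.308997 = 0.500000
ω = Δθ/dt = 0.500000/1.0 = 0.5000
R = −Δy/(cos θ' − cos θ) = -0.5000
v = R·ω = -0.5000·0.5000 = -0.2500

v = -0.2500, ω = 0.5000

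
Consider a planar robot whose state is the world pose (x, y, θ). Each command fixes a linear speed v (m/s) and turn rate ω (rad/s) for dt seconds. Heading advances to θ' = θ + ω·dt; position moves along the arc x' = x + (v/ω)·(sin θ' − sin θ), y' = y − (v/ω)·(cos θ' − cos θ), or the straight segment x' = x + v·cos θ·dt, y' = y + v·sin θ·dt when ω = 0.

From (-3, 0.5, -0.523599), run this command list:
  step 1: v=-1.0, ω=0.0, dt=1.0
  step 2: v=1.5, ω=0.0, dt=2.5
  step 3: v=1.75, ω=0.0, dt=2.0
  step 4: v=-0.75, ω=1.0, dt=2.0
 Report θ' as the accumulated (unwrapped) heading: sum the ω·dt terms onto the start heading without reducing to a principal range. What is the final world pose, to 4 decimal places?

step 1: θ'=-0.5236 (straight) → pose (-3.8660, 1.0000, -0.5236)
step 2: θ'=-0.5236 (straight) → pose (-0.6184, -0.8750, -0.5236)
step 3: θ'=-0.5236 (straight) → pose (2.4127, -2.6250, -0.5236)
step 4: θ'=1.4764 (R=-0.7500) → pose (1.2910, -3.2038, 1.4764)

(1.2910, -3.2038, 1.4764)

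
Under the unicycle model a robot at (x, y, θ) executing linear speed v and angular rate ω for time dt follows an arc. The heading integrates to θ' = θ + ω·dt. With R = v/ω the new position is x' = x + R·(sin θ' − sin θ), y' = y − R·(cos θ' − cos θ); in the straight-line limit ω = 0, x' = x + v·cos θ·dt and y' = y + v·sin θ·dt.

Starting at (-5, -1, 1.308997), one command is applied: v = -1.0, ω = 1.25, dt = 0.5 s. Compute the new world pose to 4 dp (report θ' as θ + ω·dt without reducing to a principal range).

θ' = 1.3090 + 1.25·0.5 = 1.9340
R = v/ω = -1.0/1.25 = -0.8000
x' = -5 + -0.8000·(sin 1.9340 − sin 1.3090) = -4.9751
y' = -1 − -0.8000·(cos 1.9340 − cos 1.3090) = -1.4913

(-4.9751, -1.4913, 1.9340)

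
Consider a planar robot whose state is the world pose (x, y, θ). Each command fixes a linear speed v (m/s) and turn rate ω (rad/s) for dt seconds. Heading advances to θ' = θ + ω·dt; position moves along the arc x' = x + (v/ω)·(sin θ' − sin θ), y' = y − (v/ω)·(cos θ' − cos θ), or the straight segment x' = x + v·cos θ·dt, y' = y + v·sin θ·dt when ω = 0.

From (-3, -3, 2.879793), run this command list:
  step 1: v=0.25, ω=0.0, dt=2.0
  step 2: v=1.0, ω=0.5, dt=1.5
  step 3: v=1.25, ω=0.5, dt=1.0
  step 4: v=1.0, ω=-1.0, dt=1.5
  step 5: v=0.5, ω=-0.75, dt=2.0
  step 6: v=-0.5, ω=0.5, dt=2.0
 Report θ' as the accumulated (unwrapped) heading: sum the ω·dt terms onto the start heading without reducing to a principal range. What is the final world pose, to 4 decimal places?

step 1: θ'=2.8798 (straight) → pose (-3.4830, -2.8706, 2.8798)
step 2: θ'=3.6298 (R=2.0000) → pose (-4.9387, -3.0361, 3.6298)
step 3: θ'=4.1298 (R=2.5000) → pose (-5.8537, -3.8685, 4.1298)
step 4: θ'=2.6298 (R=-1.0000) → pose (-7.1785, -4.1902, 2.6298)
step 5: θ'=1.1298 (R=-0.6667) → pose (-7.4548, -3.3244, 1.1298)
step 6: θ'=2.1298 (R=-1.0000) → pose (-7.3983, -4.2816, 2.1298)

(-7.3983, -4.2816, 2.1298)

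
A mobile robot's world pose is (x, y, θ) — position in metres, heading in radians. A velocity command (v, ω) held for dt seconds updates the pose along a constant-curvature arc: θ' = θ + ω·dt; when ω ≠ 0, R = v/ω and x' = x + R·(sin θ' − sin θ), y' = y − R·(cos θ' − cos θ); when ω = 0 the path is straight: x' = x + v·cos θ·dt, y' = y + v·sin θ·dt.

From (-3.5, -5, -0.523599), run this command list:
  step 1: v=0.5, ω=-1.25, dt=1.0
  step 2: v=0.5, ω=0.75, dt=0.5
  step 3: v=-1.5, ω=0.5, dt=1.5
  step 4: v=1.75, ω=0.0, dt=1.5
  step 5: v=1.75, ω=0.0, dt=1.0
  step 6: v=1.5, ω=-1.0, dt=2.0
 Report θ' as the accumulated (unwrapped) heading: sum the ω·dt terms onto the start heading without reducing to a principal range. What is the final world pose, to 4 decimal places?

step 1: θ'=-1.7736 (R=-0.4000) → pose (-3.3082, -5.4270, -1.7736)
step 2: θ'=-1.3986 (R=0.6667) → pose (-3.3120, -5.6755, -1.3986)
step 3: θ'=-0.6486 (R=-3.0000) → pose (-4.4554, -3.7987, -0.6486)
step 4: θ'=-0.6486 (straight) → pose (-2.3635, -5.3844, -0.6486)
step 5: θ'=-0.6486 (straight) → pose (-0.9688, -6.4415, -0.6486)
step 6: θ'=-2.6486 (R=-1.5000) → pose (-1.1651, -8.9583, -2.6486)

(-1.1651, -8.9583, -2.6486)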